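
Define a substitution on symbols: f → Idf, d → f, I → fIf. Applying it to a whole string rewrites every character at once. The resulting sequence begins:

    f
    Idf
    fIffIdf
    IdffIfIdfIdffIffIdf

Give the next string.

fIffIdfIdffIfIdffIffIdffIffIdfIdffIfIdfIdffIffIdf

φ(IdffIfIdfIdffIffIdf) expands symbol-by-symbol to fIf f Idf Idf fIf Idf fIf f Idf fIf f Idf Idf fIf Idf Idf fIf f Idf; joining the 19 pieces gives the next term.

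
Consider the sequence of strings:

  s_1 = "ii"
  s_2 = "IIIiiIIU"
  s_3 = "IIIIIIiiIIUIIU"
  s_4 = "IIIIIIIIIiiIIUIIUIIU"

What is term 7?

Each term wraps the previous one in III on the left and IIU on the right.
From IIIIIIIIIiiIIUIIUIIU, 3 further steps: IIIIIIIIIiiIIUIIUIIU → IIIIIIIIIIIIiiIIUIIUIIUIIU → IIIIIIIIIIIIIIIiiIIUIIUIIUIIUIIU → (answer).

IIIIIIIIIIIIIIIIIIiiIIUIIUIIUIIUIIUIIU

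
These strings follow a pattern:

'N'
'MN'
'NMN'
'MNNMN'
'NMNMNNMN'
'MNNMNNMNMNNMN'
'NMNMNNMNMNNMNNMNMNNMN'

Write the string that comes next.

This is a Fibonacci-style word recurrence s(k) = s(k−2)·s(k−1): e.g. N·MN = NMN.
So term 8 is MNNMNNMNMNNMN·NMNMNNMNMNNMNNMNMNNMN.

MNNMNNMNMNNMNNMNMNNMNMNNMNNMNMNNMN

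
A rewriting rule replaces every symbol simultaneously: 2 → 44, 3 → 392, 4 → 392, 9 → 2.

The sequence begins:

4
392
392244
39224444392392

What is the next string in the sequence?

Rewriting the 14 symbols of 39224444392392 one by one yields 392 2 44 44 392 392 392 392 392 2 44 392 2 44; concatenated:

39224444392392392392392244392244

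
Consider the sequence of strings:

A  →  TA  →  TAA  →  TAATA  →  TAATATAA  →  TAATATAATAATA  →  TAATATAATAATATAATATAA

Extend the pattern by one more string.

TAATATAATAATATAATATAATAATATAATAATA

This is a Fibonacci-style word recurrence s(k) = s(k−1)·s(k−2): e.g. TA·A = TAA.
Continuing: TAATATAATAATATAATATAA · TAATATAATAATA gives term 8.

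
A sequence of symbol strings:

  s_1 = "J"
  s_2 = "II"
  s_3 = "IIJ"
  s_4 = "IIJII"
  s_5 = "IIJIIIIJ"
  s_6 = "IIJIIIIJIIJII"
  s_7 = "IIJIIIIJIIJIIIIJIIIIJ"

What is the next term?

Each term (from the third on) is the previous term followed by the one before it: term 3 = II·J = IIJ.
Continuing: IIJIIIIJIIJIIIIJIIIIJ · IIJIIIIJIIJII gives term 8.

IIJIIIIJIIJIIIIJIIIIJIIJIIIIJIIJII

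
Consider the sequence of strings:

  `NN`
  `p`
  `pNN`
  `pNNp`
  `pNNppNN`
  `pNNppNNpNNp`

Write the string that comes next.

This is a Fibonacci-style word recurrence s(k) = s(k−1)·s(k−2): e.g. p·NN = pNN.
So term 7 is pNNppNNpNNp·pNNppNN.

pNNppNNpNNppNNppNN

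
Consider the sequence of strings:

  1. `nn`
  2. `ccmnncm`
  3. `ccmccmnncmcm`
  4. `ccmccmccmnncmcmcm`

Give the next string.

Every step adds ccm to the front and cm to the end of the previous string.
Applying this once more to ccmccmccmnncmcmcm:

ccmccmccmccmnncmcmcmcm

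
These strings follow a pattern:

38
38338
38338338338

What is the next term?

Every step duplicates the string with '3' between the halves.
Doubling 38338338338 with '3' between the halves:

38338338338338338338338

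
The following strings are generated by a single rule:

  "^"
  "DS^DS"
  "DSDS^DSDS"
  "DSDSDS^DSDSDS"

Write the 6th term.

DSDSDSDSDS^DSDSDSDSDS

Each term wraps the previous one in DS on the left and DS on the right.
From DSDSDS^DSDSDS, 2 further steps: DSDSDS^DSDSDS → DSDSDSDS^DSDSDSDS → (answer).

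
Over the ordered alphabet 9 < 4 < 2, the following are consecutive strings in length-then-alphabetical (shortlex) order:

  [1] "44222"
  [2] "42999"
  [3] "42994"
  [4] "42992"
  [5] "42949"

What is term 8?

Continuing the enumeration 3 steps past 42949: 42949 → 42944 → 42942 → (answer).

42929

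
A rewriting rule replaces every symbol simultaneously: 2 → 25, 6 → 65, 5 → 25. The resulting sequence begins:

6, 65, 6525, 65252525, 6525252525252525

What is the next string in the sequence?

65252525252525252525252525252525

φ(6525252525252525) expands symbol-by-symbol to 65 25 25 25 25 25 25 25 25 25 25 25 25 25 25 25; joining the 16 pieces gives the next term.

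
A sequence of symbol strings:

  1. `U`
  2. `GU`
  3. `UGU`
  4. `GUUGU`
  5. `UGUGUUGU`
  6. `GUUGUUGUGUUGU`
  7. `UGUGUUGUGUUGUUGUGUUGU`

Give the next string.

GUUGUUGUGUUGUUGUGUUGUGUUGUUGUGUUGU

Each term (from the third on) is the two preceding terms concatenated in order: term 3 = U·GU = UGU.
The next term joins GUUGUUGUGUUGU and UGUGUUGUGUUGUUGUGUUGU.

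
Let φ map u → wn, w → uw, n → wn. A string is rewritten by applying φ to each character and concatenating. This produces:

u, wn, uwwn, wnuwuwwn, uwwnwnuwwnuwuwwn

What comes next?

Replace each of the 16 characters of uwwnwnuwwnuwuwwn in place — wn uw uw wn uw wn wn uw uw wn wn uw wn uw uw wn — and concatenate.

wnuwuwwnuwwnwnuwuwwnwnuwwnuwuwwn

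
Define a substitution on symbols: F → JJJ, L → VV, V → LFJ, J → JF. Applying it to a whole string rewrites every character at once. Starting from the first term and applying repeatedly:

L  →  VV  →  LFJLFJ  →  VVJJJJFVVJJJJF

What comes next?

LFJLFJJFJFJFJFJJJLFJLFJJFJFJFJFJJJ

φ(VVJJJJFVVJJJJF) expands symbol-by-symbol to LFJ LFJ JF JF JF JF JJJ LFJ LFJ JF JF JF JF JJJ; joining the 14 pieces gives the next term.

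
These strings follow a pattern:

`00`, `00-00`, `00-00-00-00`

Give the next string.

Each string is two copies of the previous one joined by '-'.
Doubling 00-00-00-00 with '-' between the halves:

00-00-00-00-00-00-00-00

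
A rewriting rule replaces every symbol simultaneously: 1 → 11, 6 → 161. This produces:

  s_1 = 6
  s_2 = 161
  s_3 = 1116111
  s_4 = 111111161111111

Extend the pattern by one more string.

1111111111111116111111111111111

Applying the rule to each of the 15 symbols of 111111161111111 gives the pieces 11 11 11 11 11 11 11 161 11 11 11 11 11 11 11, which concatenate to the answer.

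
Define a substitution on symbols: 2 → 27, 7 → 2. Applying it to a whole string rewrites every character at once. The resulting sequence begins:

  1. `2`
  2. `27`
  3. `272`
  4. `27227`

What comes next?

27227272

Expanding 27227: 2→27, 7→2, 2→27, 2→27, 7→2. Concatenated: 27 2 27 27 2.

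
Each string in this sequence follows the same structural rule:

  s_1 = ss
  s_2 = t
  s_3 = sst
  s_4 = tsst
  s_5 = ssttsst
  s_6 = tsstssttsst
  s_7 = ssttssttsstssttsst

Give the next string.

This is a Fibonacci-style word recurrence s(k) = s(k−2)·s(k−1): e.g. ss·t = sst.
The next term joins tsstssttsst and ssttssttsstssttsst.

tsstssttsstssttssttsstssttsst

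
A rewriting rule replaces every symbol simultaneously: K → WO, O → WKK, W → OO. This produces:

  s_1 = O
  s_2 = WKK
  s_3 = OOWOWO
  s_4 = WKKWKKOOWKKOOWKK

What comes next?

Rewriting the 16 symbols of WKKWKKOOWKKOOWKK one by one yields OO WO WO OO WO WO WKK WKK OO WO WO WKK WKK OO WO WO; concatenated:

OOWOWOOOWOWOWKKWKKOOWOWOWKKWKKOOWOWO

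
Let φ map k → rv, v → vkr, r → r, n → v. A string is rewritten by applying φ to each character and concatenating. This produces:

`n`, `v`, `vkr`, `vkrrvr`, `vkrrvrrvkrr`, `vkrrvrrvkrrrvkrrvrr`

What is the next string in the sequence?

Rewriting the 19 symbols of vkrrvrrvkrrrvkrrvrr one by one yields vkr rv r r vkr r r vkr rv r r r vkr rv r r vkr r r; concatenated:

vkrrvrrvkrrrvkrrvrrrvkrrvrrvkrrr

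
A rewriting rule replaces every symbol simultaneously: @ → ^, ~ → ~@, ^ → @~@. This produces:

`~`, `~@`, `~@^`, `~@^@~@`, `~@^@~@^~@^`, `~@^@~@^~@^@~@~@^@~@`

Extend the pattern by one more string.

~@^@~@^~@^@~@~@^@~@^~@^~@^@~@^~@^

Applying the rule to each of the 19 symbols of ~@^@~@^~@^@~@~@^@~@ gives the pieces ~@ ^ @~@ ^ ~@ ^ @~@ ~@ ^ @~@ ^ ~@ ^ ~@ ^ @~@ ^ ~@ ^, which concatenate to the answer.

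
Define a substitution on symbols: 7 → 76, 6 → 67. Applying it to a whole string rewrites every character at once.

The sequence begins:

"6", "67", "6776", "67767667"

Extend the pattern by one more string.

6776766776676776

Rewriting each symbol of 67767667: 6→67, 7→76, 7→76, 6→67, 7→76, 6→67, 6→67, 7→76, which concatenates to 67 76 76 67 76 67 67 76.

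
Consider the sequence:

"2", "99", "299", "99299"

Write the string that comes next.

This is a Fibonacci-style word recurrence s(k) = s(k−2)·s(k−1): e.g. 2·99 = 299.
Continuing: 299 · 99299 gives term 5.

29999299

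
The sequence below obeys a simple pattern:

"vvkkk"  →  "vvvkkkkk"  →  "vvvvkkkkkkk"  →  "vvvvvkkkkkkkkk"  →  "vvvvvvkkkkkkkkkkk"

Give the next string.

vvvvvvvkkkkkkkkkkkkk

Reading off run lengths: v runs 2, 3, 4, 5, 6; k runs 3, 5, 7, 9, 11 — each is linear in n, where the shown terms are n = 2, 3, 4, 5, 6.
For the next term, n = 7, so the run lengths are 7, 13.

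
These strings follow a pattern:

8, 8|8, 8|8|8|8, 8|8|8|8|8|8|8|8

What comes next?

8|8|8|8|8|8|8|8|8|8|8|8|8|8|8|8

Each string is two copies of the previous one joined by '|'.
One more doubling of 8|8|8|8|8|8|8|8 gives the answer.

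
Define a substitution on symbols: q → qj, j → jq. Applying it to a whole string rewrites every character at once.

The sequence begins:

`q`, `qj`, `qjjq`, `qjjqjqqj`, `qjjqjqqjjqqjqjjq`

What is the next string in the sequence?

qjjqjqqjjqqjqjjqjqqjqjjqqjjqjqqj

Replace each of the 16 characters of qjjqjqqjjqqjqjjq in place — qj jq jq qj jq qj qj jq jq qj qj jq qj jq jq qj — and concatenate.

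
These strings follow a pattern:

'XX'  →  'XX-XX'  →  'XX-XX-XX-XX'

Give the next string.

XX-XX-XX-XX-XX-XX-XX-XX

Every step duplicates the string with '-' between the halves.
One more doubling of XX-XX-XX-XX gives the answer.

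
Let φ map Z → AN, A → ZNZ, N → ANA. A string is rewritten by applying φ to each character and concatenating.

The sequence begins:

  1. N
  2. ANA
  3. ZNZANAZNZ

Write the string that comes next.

ANANAANZNZANAZNZANANAAN

Expanding ZNZANAZNZ: Z→AN, N→ANA, Z→AN, A→ZNZ, N→ANA, A→ZNZ, Z→AN, N→ANA, Z→AN. Concatenated: AN ANA AN ZNZ ANA ZNZ AN ANA AN.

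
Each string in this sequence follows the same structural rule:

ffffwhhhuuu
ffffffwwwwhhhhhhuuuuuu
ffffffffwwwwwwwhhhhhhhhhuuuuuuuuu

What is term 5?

Term n consists of 2n+2 f's, followed by 3n-2 w's, followed by 3n h's, followed by 3n u's (n = 1, 2, …).
At n = 5 the blocks have lengths 12, 13, 15, 15.

ffffffffffffwwwwwwwwwwwwwhhhhhhhhhhhhhhhuuuuuuuuuuuuuuu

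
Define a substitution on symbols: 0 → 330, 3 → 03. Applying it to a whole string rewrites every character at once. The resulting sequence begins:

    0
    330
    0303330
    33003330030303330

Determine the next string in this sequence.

φ(33003330030303330) expands symbol-by-symbol to 03 03 330 330 03 03 03 330 330 03 330 03 330 03 03 03 330; joining the 17 pieces gives the next term.

03033303300303033303300333003330030303330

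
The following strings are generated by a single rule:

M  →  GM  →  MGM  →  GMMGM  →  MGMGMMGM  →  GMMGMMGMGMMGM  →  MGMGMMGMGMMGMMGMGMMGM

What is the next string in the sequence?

This is a Fibonacci-style word recurrence s(k) = s(k−2)·s(k−1): e.g. M·GM = MGM.
Continuing: GMMGMMGMGMMGM · MGMGMMGMGMMGMMGMGMMGM gives term 8.

GMMGMMGMGMMGMMGMGMMGMGMMGMMGMGMMGM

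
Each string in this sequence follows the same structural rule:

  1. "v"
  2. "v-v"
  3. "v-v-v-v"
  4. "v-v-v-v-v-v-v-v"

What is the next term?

v-v-v-v-v-v-v-v-v-v-v-v-v-v-v-v

Each string is two copies of the previous one joined by '-'.
So the next term is two copies of v-v-v-v-v-v-v-v with '-' between the halves.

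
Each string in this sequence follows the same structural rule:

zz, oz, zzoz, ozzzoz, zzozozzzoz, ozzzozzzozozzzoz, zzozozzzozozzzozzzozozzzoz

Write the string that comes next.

This is a Fibonacci-style word recurrence s(k) = s(k−2)·s(k−1): e.g. zz·oz = zzoz.
So term 8 is ozzzozzzozozzzoz·zzozozzzozozzzozzzozozzzoz.

ozzzozzzozozzzozzzozozzzozozzzozzzozozzzoz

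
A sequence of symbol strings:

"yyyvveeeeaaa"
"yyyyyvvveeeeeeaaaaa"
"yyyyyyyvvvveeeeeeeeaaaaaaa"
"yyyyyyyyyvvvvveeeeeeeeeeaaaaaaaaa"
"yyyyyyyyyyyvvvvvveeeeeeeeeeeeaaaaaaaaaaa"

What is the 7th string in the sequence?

yyyyyyyyyyyyyyyvvvvvvvveeeeeeeeeeeeeeeeaaaaaaaaaaaaaaa

The n-th term is 2n-1 y's then n v's then 2n e's then 2n-1 a's, where the shown terms are n = 2, 3, 4, 5, 6.
At n = 8 the blocks have lengths 15, 8, 16, 15.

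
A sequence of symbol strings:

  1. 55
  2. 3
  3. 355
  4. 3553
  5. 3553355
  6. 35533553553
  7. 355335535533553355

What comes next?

This is a Fibonacci-style word recurrence s(k) = s(k−1)·s(k−2): e.g. 3·55 = 355.
The next term joins 355335535533553355 and 35533553553.

35533553553355335535533553553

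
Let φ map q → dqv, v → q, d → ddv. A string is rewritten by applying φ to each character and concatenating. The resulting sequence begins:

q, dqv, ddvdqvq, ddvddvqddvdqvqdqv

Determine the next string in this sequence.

ddvddvqddvddvqdqvddvddvqddvdqvqdqvddvdqvq

φ(ddvddvqddvdqvqdqv) expands symbol-by-symbol to ddv ddv q ddv ddv q dqv ddv ddv q ddv dqv q dqv ddv dqv q; joining the 17 pieces gives the next term.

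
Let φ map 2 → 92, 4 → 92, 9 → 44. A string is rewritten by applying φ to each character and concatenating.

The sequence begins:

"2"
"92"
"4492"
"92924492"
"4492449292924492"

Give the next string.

92924492929244924492449292924492

Applying the rule to each of the 16 symbols of 4492449292924492 gives the pieces 92 92 44 92 92 92 44 92 44 92 44 92 92 92 44 92, which concatenate to the answer.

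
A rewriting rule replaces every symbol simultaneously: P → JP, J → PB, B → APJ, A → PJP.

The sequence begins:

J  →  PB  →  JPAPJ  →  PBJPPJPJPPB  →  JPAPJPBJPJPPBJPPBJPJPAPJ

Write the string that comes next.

φ(JPAPJPBJPJPPBJPPBJPJPAPJ) expands symbol-by-symbol to PB JP PJP JP PB JP APJ PB JP PB JP JP APJ PB JP JP APJ PB JP PB JP PJP JP PB; joining the 24 pieces gives the next term.

PBJPPJPJPPBJPAPJPBJPPBJPJPAPJPBJPJPAPJPBJPPBJPPJPJPPB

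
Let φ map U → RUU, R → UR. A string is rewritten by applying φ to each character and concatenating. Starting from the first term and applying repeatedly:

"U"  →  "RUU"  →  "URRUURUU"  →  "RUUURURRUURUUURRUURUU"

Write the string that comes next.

URRUURUURUUURRUUURURRUURUUURRUURUURUUURURRUURUUURRUURUU

Replace each of the 21 characters of RUUURURRUURUUURRUURUU in place — UR RUU RUU RUU UR RUU UR UR RUU RUU UR RUU RUU RUU UR UR RUU RUU UR RUU RUU — and concatenate.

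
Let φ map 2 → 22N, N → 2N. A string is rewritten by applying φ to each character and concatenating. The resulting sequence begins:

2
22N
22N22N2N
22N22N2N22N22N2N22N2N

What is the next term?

Rewriting the 21 symbols of 22N22N2N22N22N2N22N2N one by one yields 22N 22N 2N 22N 22N 2N 22N 2N 22N 22N 2N 22N 22N 2N 22N 2N 22N 22N 2N 22N 2N; concatenated:

22N22N2N22N22N2N22N2N22N22N2N22N22N2N22N2N22N22N2N22N2N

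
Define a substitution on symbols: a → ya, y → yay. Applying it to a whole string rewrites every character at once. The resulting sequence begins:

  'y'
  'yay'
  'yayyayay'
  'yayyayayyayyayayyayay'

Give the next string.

Rewriting the 21 symbols of yayyayayyayyayayyayay one by one yields yay ya yay yay ya yay ya yay yay ya yay yay ya yay ya yay yay ya yay ya yay; concatenated:

yayyayayyayyayayyayayyayyayayyayyayayyayayyayyayayyayay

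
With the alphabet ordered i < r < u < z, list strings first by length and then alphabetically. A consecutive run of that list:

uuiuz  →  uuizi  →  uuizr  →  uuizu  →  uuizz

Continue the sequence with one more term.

uurii

Treat uuizz as a base-4 numeral over the given alphabet and add one, carrying through any trailing z's.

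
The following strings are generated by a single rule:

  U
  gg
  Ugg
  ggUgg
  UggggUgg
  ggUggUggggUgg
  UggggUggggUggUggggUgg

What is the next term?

This is a Fibonacci-style word recurrence s(k) = s(k−2)·s(k−1): e.g. U·gg = Ugg.
The next term joins ggUggUggggUgg and UggggUggggUggUggggUgg.

ggUggUggggUggUggggUggggUggUggggUgg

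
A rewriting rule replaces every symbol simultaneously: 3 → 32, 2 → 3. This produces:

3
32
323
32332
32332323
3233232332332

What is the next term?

φ(3233232332332) expands symbol-by-symbol to 32 3 32 32 3 32 3 32 32 3 32 32 3; joining the 13 pieces gives the next term.

323323233233232332323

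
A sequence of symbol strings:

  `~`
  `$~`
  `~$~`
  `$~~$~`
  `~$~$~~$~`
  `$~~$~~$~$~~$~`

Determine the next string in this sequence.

This is a Fibonacci-style word recurrence s(k) = s(k−2)·s(k−1): e.g. ~·$~ = ~$~.
So term 7 is ~$~$~~$~·$~~$~~$~$~~$~.

~$~$~~$~$~~$~~$~$~~$~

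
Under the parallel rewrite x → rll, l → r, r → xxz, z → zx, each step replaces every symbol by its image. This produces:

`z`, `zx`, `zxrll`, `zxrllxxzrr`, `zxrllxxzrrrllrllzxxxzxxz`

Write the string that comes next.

Rewriting the 24 symbols of zxrllxxzrrrllrllzxxxzxxz one by one yields zx rll xxz r r rll rll zx xxz xxz xxz r r xxz r r zx rll rll rll zx rll rll zx; concatenated:

zxrllxxzrrrllrllzxxxzxxzxxzrrxxzrrzxrllrllrllzxrllrllzx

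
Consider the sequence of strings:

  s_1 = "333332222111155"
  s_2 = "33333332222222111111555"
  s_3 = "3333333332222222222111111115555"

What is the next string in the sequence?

Term n consists of 2n+1 3's, followed by 3n-2 2's, followed by 2n 1's, followed by n 5's, where the shown terms are n = 2, 3, 4.
Setting n = 5 gives 11, 13, 10, 5 characters in each block.

333333333332222222222222111111111155555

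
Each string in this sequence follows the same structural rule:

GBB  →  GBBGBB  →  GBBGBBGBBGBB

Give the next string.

Every step duplicates the string.
Doubling GBBGBBGBBGBB:

GBBGBBGBBGBBGBBGBBGBBGBB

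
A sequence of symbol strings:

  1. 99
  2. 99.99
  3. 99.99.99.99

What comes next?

Every step duplicates the string with '.' between the halves.
Doubling 99.99.99.99 with '.' between the halves:

99.99.99.99.99.99.99.99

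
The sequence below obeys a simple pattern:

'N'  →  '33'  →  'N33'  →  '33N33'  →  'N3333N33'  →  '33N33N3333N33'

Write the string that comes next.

N3333N3333N33N3333N33

This is a Fibonacci-style word recurrence s(k) = s(k−2)·s(k−1): e.g. N·33 = N33.
The next term joins N3333N33 and 33N33N3333N33.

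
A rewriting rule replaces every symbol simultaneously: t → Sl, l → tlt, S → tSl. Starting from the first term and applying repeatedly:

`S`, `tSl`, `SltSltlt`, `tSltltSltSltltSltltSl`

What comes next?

Rewriting the 21 symbols of tSltltSltSltltSltltSl one by one yields Sl tSl tlt Sl tlt Sl tSl tlt Sl tSl tlt Sl tlt Sl tSl tlt Sl tlt Sl tSl tlt; concatenated:

SltSltltSltltSltSltltSltSltltSltltSltSltltSltltSltSltlt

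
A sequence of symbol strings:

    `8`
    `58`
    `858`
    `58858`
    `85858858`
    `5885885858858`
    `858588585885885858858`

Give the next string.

Each term (from the third on) is the two preceding terms concatenated in order: term 3 = 8·58 = 858.
The next term joins 5885885858858 and 858588585885885858858.

5885885858858858588585885885858858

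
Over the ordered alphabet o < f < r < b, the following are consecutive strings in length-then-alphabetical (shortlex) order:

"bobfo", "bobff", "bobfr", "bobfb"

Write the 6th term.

Continuing the enumeration 2 steps past bobfb: bobfb → bobro → (answer).

bobrf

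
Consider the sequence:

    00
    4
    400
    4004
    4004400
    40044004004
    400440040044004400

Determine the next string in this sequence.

From term 3 onward, concatenate the last term with the second-to-last: 4·00 = 400, 400·4 = 4004, …
So term 8 is 400440040044004400·40044004004.

40044004004400440040044004004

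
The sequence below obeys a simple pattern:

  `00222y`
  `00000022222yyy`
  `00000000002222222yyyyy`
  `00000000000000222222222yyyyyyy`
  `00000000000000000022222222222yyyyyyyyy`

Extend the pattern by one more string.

The n-th term is 4n-2 0's then 2n+1 2's then 2n-1 y's (n = 1, 2, …).
At n = 6 the blocks have lengths 22, 13, 11.

00000000000000000000002222222222222yyyyyyyyyyy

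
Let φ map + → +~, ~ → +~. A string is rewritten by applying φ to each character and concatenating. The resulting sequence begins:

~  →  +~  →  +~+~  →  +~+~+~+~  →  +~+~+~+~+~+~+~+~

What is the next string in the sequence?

Replace each of the 16 characters of +~+~+~+~+~+~+~+~ in place — +~ +~ +~ +~ +~ +~ +~ +~ +~ +~ +~ +~ +~ +~ +~ +~ — and concatenate.

+~+~+~+~+~+~+~+~+~+~+~+~+~+~+~+~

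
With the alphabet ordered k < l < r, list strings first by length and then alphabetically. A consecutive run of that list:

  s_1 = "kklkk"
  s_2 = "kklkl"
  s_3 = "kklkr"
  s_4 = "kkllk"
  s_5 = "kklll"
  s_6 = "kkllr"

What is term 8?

Stepping forward 2 times from kkllr: kkllr → kklrk, then the target.

kklrl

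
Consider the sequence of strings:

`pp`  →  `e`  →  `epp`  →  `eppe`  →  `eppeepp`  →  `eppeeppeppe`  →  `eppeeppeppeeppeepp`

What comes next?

This is a Fibonacci-style word recurrence s(k) = s(k−1)·s(k−2): e.g. e·pp = epp.
The next term joins eppeeppeppeeppeepp and eppeeppeppe.

eppeeppeppeeppeeppeppeeppeppe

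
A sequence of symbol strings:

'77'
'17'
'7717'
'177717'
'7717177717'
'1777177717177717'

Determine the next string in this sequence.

From term 3 onward, concatenate the second-to-last term with the last: 77·17 = 7717, 17·7717 = 177717, …
The next term joins 7717177717 and 1777177717177717.

77171777171777177717177717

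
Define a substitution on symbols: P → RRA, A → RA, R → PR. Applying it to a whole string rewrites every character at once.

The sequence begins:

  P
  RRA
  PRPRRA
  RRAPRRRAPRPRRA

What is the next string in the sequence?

φ(RRAPRRRAPRPRRA) expands symbol-by-symbol to PR PR RA RRA PR PR PR RA RRA PR RRA PR PR RA; joining the 14 pieces gives the next term.

PRPRRARRAPRPRPRRARRAPRRRAPRPRRA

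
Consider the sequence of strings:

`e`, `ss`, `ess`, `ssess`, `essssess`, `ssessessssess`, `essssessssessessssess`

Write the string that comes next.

Each term (from the third on) is the two preceding terms concatenated in order: term 3 = e·ss = ess.
Continuing: ssessessssess · essssessssessessssess gives term 8.

ssessessssessessssessssessessssess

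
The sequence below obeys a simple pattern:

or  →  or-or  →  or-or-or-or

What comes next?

or-or-or-or-or-or-or-or

Every step duplicates the string with '-' between the halves.
So the next term is two copies of or-or-or-or with '-' between the halves.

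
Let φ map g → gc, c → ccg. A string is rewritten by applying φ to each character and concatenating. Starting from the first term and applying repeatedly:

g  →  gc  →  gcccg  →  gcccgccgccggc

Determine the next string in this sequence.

Replace each of the 13 characters of gcccgccgccggc in place — gc ccg ccg ccg gc ccg ccg gc ccg ccg gc gc ccg — and concatenate.

gcccgccgccggcccgccggcccgccggcgcccg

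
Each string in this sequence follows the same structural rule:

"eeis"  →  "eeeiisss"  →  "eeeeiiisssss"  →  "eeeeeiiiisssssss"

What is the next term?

The n-th term is n+1 e's then n i's then 2n-1 s's (n = 1, 2, …).
At n = 5 the blocks have lengths 6, 5, 9.

eeeeeeiiiiisssssssss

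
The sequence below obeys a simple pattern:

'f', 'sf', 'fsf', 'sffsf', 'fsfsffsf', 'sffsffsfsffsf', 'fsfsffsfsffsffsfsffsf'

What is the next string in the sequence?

This is a Fibonacci-style word recurrence s(k) = s(k−2)·s(k−1): e.g. f·sf = fsf.
So term 8 is sffsffsfsffsf·fsfsffsfsffsffsfsffsf.

sffsffsfsffsffsfsffsfsffsffsfsffsf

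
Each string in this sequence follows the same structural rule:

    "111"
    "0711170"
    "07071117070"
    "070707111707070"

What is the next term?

s(k+1) = 07·s(k)·70, so each term gains 07 as a prefix and 70 as a suffix.
One more step from 070707111707070 gives the answer.

0707070711170707070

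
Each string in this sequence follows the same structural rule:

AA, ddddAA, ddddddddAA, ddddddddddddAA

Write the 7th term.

ddddddddddddddddddddddddAA

Every step adds dddd at the front: s(k+1) = dddd·s(k).
From ddddddddddddAA, 3 further steps: ddddddddddddAA → ddddddddddddddddAA → ddddddddddddddddddddAA → (answer).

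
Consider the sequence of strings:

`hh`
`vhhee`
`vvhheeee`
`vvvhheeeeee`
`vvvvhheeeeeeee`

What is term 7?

Every step adds v to the front and ee to the end of the previous string.
From vvvvhheeeeeeee, 2 further steps: vvvvhheeeeeeee → vvvvvhheeeeeeeeee → (answer).

vvvvvvhheeeeeeeeeeee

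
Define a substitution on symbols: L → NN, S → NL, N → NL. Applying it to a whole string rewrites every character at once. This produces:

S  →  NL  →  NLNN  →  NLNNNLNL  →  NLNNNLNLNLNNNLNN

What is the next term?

Rewriting the 16 symbols of NLNNNLNLNLNNNLNN one by one yields NL NN NL NL NL NN NL NN NL NN NL NL NL NN NL NL; concatenated:

NLNNNLNLNLNNNLNNNLNNNLNLNLNNNLNL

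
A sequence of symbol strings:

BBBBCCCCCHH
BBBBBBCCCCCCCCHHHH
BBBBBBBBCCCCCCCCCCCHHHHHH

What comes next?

BBBBBBBBBBCCCCCCCCCCCCCCHHHHHHHH

Term n consists of 2n+2 B's, followed by 3n+2 C's, followed by 2n H's (n = 1, 2, …).
At n = 4 the blocks have lengths 10, 14, 8.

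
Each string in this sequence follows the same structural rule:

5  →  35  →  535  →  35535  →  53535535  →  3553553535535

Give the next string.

535355353553553535535

Each term (from the third on) is the two preceding terms concatenated in order: term 3 = 5·35 = 535.
The next term joins 53535535 and 3553553535535.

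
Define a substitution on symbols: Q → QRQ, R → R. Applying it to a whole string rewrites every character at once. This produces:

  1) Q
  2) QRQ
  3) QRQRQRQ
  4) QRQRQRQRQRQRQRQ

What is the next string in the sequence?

QRQRQRQRQRQRQRQRQRQRQRQRQRQRQRQ

Applying the rule to each of the 15 symbols of QRQRQRQRQRQRQRQ gives the pieces QRQ R QRQ R QRQ R QRQ R QRQ R QRQ R QRQ R QRQ, which concatenate to the answer.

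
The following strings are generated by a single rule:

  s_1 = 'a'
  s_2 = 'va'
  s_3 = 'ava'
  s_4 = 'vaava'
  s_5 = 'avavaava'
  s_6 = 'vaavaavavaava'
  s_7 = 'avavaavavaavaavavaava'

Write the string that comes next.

Each term (from the third on) is the two preceding terms concatenated in order: term 3 = a·va = ava.
Continuing: vaavaavavaava · avavaavavaavaavavaava gives term 8.

vaavaavavaavaavavaavavaavaavavaava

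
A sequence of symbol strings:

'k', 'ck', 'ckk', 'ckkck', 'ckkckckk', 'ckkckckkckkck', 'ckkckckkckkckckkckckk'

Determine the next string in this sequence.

ckkckckkckkckckkckckkckkckckkckkck

From term 3 onward, concatenate the last term with the second-to-last: ck·k = ckk, ckk·ck = ckkck, …
Continuing: ckkckckkckkckckkckckk · ckkckckkckkck gives term 8.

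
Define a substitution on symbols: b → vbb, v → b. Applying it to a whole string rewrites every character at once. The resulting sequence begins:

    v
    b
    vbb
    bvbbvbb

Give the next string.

vbbbvbbvbbbvbbvbb

Expanding bvbbvbb: b→vbb, v→b, b→vbb, b→vbb, v→b, b→vbb, b→vbb. Concatenated: vbb b vbb vbb b vbb vbb.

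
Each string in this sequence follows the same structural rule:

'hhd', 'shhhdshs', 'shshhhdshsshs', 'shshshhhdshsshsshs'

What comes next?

s(k+1) = sh·s(k)·shs, so each term gains sh as a prefix and shs as a suffix.
So the next term is sh·shshshhhdshsshsshs·shs.

shshshshhhdshsshsshsshs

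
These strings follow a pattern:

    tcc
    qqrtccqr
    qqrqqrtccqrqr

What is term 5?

qqrqqrqqrqqrtccqrqrqrqr

Each term wraps the previous one in qqr on the left and qr on the right.
From qqrqqrtccqrqr, 2 further steps: qqrqqrtccqrqr → qqrqqrqqrtccqrqrqr → (answer).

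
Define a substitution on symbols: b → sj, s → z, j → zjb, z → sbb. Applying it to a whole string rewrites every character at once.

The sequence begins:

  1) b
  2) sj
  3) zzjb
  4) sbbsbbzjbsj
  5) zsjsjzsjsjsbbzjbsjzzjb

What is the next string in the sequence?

Applying the rule to each of the 22 symbols of zsjsjzsjsjsbbzjbsjzzjb gives the pieces sbb z zjb z zjb sbb z zjb z zjb z sj sj sbb zjb sj z zjb sbb sbb zjb sj, which concatenate to the answer.

sbbzzjbzzjbsbbzzjbzzjbzsjsjsbbzjbsjzzjbsbbsbbzjbsj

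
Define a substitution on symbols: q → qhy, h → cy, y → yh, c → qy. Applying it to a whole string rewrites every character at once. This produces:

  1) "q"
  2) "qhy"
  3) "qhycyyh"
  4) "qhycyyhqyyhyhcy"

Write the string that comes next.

Rewriting the 15 symbols of qhycyyhqyyhyhcy one by one yields qhy cy yh qy yh yh cy qhy yh yh cy yh cy qy yh; concatenated:

qhycyyhqyyhyhcyqhyyhyhcyyhcyqyyh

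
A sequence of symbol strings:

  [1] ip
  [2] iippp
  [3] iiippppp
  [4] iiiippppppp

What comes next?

iiiiippppppppp

The n-th term is n i's then 2n-1 p's (n = 1, 2, …).
For the next term, n = 5, so the run lengths are 5, 9.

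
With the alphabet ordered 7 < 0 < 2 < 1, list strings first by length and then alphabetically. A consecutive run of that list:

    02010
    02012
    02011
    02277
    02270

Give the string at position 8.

02207

Advancing 3 positions from 02270 through 02270 → 02272 → 02271 reaches term 8.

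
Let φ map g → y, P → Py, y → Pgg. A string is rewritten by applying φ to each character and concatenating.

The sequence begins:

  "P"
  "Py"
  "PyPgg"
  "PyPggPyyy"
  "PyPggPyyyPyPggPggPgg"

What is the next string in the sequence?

Rewriting the 20 symbols of PyPggPyyyPyPggPggPgg one by one yields Py Pgg Py y y Py Pgg Pgg Pgg Py Pgg Py y y Py y y Py y y; concatenated:

PyPggPyyyPyPggPggPggPyPggPyyyPyyyPyyy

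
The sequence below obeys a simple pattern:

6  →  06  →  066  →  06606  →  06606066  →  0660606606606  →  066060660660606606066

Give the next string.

0660606606606066060660660606606606

This is a Fibonacci-style word recurrence s(k) = s(k−1)·s(k−2): e.g. 06·6 = 066.
The next term joins 066060660660606606066 and 0660606606606.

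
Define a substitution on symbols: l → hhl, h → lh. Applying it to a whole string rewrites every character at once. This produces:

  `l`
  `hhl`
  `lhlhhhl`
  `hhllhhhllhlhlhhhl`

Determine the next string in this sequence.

lhlhhhlhhllhlhlhhhlhhllhhhllhhhllhlhlhhhl

φ(hhllhhhllhlhlhhhl) expands symbol-by-symbol to lh lh hhl hhl lh lh lh hhl hhl lh hhl lh hhl lh lh lh hhl; joining the 17 pieces gives the next term.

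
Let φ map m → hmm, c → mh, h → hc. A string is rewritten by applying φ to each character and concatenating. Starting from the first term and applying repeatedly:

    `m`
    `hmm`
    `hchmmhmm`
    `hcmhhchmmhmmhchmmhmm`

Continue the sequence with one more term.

Replace each of the 20 characters of hcmhhchmmhmmhchmmhmm in place — hc mh hmm hc hc mh hc hmm hmm hc hmm hmm hc mh hc hmm hmm hc hmm hmm — and concatenate.

hcmhhmmhchcmhhchmmhmmhchmmhmmhcmhhchmmhmmhchmmhmm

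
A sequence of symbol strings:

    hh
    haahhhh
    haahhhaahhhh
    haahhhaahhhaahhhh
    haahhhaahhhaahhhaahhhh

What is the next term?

haahhhaahhhaahhhaahhhaahhhh

Each term is the previous one with haahh prepended.
One more step from haahhhaahhhaahhhaahhhh gives the answer.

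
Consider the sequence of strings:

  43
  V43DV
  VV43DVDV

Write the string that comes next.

s(k+1) = V·s(k)·DV, so each term gains V as a prefix and DV as a suffix.
One more step from VV43DVDV gives the answer.

VVV43DVDVDV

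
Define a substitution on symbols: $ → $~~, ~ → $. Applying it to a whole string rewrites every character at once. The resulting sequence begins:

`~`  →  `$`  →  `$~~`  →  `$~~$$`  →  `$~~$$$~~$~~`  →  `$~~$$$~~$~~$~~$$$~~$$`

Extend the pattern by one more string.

Applying the rule to each of the 21 symbols of $~~$$$~~$~~$~~$$$~~$$ gives the pieces $~~ $ $ $~~ $~~ $~~ $ $ $~~ $ $ $~~ $ $ $~~ $~~ $~~ $ $ $~~ $~~, which concatenate to the answer.

$~~$$$~~$~~$~~$$$~~$$$~~$$$~~$~~$~~$$$~~$~~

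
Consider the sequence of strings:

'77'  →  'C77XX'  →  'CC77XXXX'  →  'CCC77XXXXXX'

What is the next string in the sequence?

CCCC77XXXXXXXX

Every step adds C to the front and XX to the end of the previous string.
So the next term is C·CCC77XXXXXX·XX.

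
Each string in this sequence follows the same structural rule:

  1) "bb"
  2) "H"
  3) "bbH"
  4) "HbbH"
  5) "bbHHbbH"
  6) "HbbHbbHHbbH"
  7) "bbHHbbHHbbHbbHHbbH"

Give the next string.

HbbHbbHHbbHbbHHbbHHbbHbbHHbbH

From term 3 onward, concatenate the second-to-last term with the last: bb·H = bbH, H·bbH = HbbH, …
So term 8 is HbbHbbHHbbH·bbHHbbHHbbHbbHHbbH.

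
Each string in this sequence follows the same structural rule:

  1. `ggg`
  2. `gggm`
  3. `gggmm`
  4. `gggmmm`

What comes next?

Each term is the previous one with m appended.
One more step from gggmmm gives the answer.

gggmmmm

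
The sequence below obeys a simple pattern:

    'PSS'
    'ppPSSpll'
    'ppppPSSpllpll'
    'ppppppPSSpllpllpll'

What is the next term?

ppppppppPSSpllpllpllpll

Every step adds pp to the front and pll to the end of the previous string.
One more step from ppppppPSSpllpllpll gives the answer.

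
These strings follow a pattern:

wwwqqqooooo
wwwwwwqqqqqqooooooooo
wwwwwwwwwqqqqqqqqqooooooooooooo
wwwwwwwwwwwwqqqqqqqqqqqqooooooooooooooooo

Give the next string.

wwwwwwwwwwwwwwwqqqqqqqqqqqqqqqooooooooooooooooooooo

The n-th term is 3n w's then 3n q's then 4n+1 o's (n = 1, 2, …).
For the next term, n = 5, so the run lengths are 15, 15, 21.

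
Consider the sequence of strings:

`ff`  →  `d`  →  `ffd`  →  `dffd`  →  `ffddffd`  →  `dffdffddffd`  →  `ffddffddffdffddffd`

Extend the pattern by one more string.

dffdffddffdffddffddffdffddffd

Each term (from the third on) is the two preceding terms concatenated in order: term 3 = ff·d = ffd.
The next term joins dffdffddffd and ffddffddffdffddffd.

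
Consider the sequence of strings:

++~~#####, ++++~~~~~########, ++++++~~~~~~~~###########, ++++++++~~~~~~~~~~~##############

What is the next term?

Term n consists of 2n +'s, followed by 3n-1 ~'s, followed by 3n+2 #'s (n = 1, 2, …).
At n = 5 the blocks have lengths 10, 14, 17.

++++++++++~~~~~~~~~~~~~~#################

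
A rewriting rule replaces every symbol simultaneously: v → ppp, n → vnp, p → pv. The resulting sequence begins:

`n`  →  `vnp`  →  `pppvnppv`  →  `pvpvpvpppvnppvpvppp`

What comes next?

pvppppvppppvppppvpvpvpppvnppvpvppppvppppvpvpv

φ(pvpvpvpppvnppvpvppp) expands symbol-by-symbol to pv ppp pv ppp pv ppp pv pv pv ppp vnp pv pv ppp pv ppp pv pv pv; joining the 19 pieces gives the next term.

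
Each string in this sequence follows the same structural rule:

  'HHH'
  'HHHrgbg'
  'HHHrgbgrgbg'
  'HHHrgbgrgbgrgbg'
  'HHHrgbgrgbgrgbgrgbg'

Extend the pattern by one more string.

The strings grow by a fixed suffix rgbg each time.
One more step from HHHrgbgrgbgrgbgrgbg gives the answer.

HHHrgbgrgbgrgbgrgbgrgbg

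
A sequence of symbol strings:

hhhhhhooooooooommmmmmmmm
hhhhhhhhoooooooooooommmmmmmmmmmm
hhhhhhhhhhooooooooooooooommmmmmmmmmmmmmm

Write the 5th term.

hhhhhhhhhhhhhhooooooooooooooooooooommmmmmmmmmmmmmmmmmmmm

Term n consists of 2n h's, followed by 3n o's, followed by 3n m's, where the shown terms are n = 3, 4, 5.
For term 5, n = 7, so the run lengths are 14, 21, 21.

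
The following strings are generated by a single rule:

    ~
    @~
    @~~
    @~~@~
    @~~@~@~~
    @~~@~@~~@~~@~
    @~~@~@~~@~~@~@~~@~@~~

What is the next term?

Each term (from the third on) is the previous term followed by the one before it: term 3 = @~·~ = @~~.
So term 8 is @~~@~@~~@~~@~@~~@~@~~·@~~@~@~~@~~@~.

@~~@~@~~@~~@~@~~@~@~~@~~@~@~~@~~@~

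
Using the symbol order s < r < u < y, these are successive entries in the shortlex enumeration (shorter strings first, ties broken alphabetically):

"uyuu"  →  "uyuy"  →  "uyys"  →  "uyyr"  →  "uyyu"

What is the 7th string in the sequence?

ysss

Stepping forward 2 times from uyyu: uyyu → uyyy, then the target.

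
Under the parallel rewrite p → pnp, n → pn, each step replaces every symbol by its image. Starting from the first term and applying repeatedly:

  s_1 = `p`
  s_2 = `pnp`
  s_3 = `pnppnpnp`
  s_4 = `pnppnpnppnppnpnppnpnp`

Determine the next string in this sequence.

φ(pnppnpnppnppnpnppnpnp) expands symbol-by-symbol to pnp pn pnp pnp pn pnp pn pnp pnp pn pnp pnp pn pnp pn pnp pnp pn pnp pn pnp; joining the 21 pieces gives the next term.

pnppnpnppnppnpnppnpnppnppnpnppnppnpnppnpnppnppnpnppnpnp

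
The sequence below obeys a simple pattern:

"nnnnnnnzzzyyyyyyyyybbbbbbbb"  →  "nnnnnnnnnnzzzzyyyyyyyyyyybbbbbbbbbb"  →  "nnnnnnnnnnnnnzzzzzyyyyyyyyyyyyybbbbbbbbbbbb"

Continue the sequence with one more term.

Term n consists of 3n-2 n's, followed by n z's, followed by 2n+3 y's, followed by 2n+2 b's, where the shown terms are n = 3, 4, 5.
For the next term, n = 6, so the run lengths are 16, 6, 15, 14.

nnnnnnnnnnnnnnnnzzzzzzyyyyyyyyyyyyyyybbbbbbbbbbbbbb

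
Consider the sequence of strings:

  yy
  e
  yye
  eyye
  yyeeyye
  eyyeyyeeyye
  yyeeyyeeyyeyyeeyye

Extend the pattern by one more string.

eyyeyyeeyyeyyeeyyeeyyeyyeeyye

This is a Fibonacci-style word recurrence s(k) = s(k−2)·s(k−1): e.g. yy·e = yye.
The next term joins eyyeyyeeyye and yyeeyyeeyyeyyeeyye.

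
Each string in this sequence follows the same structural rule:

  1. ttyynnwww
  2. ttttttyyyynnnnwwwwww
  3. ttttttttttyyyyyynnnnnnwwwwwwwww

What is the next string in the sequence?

ttttttttttttttyyyyyyyynnnnnnnnwwwwwwwwwwww

Reading off run lengths: t runs 2, 6, 10; y runs 2, 4, 6; n runs 2, 4, 6; w runs 3, 6, 9 — each is linear in n (n = 1, 2, …).
Setting n = 4 gives 14, 8, 8, 12 characters in each block.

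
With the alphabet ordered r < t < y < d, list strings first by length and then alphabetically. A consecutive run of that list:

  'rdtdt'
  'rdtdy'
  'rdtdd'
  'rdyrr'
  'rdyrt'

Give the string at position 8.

rdytr

Advancing 3 positions from rdyrt through rdyrt → rdyry → rdyrd reaches term 8.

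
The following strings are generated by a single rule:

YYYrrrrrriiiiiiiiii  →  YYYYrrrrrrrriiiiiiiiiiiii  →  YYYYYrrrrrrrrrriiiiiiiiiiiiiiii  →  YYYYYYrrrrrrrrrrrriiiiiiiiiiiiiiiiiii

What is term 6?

Reading off run lengths: Y runs 3, 4, 5, 6; r runs 6, 8, 10, 12; i runs 10, 13, 16, 19 — each is linear in n, where the shown terms are n = 3, 4, 5, 6.
For term 6, n = 8, so the run lengths are 8, 16, 25.

YYYYYYYYrrrrrrrrrrrrrrrriiiiiiiiiiiiiiiiiiiiiiiii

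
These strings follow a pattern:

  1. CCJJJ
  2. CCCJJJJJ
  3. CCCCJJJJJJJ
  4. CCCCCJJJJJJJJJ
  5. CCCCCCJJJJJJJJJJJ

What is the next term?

Term n consists of n+1 C's, followed by 2n+1 J's (n = 1, 2, …).
For the next term, n = 6, so the run lengths are 7, 13.

CCCCCCCJJJJJJJJJJJJJ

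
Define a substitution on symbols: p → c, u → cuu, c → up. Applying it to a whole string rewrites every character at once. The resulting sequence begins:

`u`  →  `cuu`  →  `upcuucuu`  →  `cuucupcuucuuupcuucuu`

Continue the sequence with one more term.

upcuucuuupcuucupcuucuuupcuucuucuucupcuucuuupcuucuu

φ(cuucupcuucuuupcuucuu) expands symbol-by-symbol to up cuu cuu up cuu c up cuu cuu up cuu cuu cuu c up cuu cuu up cuu cuu; joining the 20 pieces gives the next term.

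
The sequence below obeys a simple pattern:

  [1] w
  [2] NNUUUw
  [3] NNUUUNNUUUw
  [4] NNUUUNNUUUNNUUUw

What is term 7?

The strings grow by a fixed prefix NNUUU each time.
From NNUUUNNUUUNNUUUw, 3 further steps: NNUUUNNUUUNNUUUw → NNUUUNNUUUNNUUUNNUUUw → NNUUUNNUUUNNUUUNNUUUNNUUUw → (answer).

NNUUUNNUUUNNUUUNNUUUNNUUUNNUUUw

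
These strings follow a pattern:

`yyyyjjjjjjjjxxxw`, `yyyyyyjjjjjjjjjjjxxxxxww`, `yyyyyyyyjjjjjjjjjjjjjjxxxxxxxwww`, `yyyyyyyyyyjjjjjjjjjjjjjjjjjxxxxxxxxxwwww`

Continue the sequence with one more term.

Reading off run lengths: y runs 4, 6, 8, 10; j runs 8, 11, 14, 17; x runs 3, 5, 7, 9; w runs 1, 2, 3, 4 — each is linear in n, where the shown terms are n = 2, 3, 4, 5.
At n = 6 the blocks have lengths 12, 20, 11, 5.

yyyyyyyyyyyyjjjjjjjjjjjjjjjjjjjjxxxxxxxxxxxwwwww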